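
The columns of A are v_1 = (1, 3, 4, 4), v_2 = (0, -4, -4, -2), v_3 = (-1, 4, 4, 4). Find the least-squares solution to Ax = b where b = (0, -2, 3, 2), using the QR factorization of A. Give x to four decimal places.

v_1 = (1, 3, 4, 4); ‖v_1‖ = 6.4807, so e_1 = (0.1543, 0.4629, 0.6172, 0.6172).
e_1·v_2 = 0.1543·0 + 0.4629·(-4) + 0.6172·(-4) + 0.6172·(-2) = -5.5549.
u_2 = v_2 + 5.5549·e_1 = (0.8571, -1.4286, -0.5714, 1.4286).
‖u_2‖ = 2.2678, so e_2 = (0.3780, -0.6299, -0.2520, 0.6299).
e_1·v_3 = 0.1543·(-1) + 0.4629·4 + 0.6172·4 + 0.6172·4 = 6.6350; e_2·v_3 = 0.3780·(-1) + (-0.6299)·4 + (-0.2520)·4 + 0.6299·4 = -1.3859.
u_3 = v_3 − 6.6350·e_1 + 1.3859·e_2 = (-1.5000, 0.0556, -0.4444, 0.7778).
‖u_3‖ = 1.7480, so e_3 = (-0.8581, 0.0318, -0.2543, 0.4449).
Qᵀb = (2.1602, 1.7638, 0.0636).
Back-substitute: x_3 = 0.0636/1.7480 = 0.0364.
x_2 = (1.7638 + 1.3859·0.0364)/2.2678 = 0.8000.
x_1 = (2.1602 + 5.5549·0.8000 − 6.6350·0.0364)/6.4807 = 0.9818.

x = (0.9818, 0.8000, 0.0364)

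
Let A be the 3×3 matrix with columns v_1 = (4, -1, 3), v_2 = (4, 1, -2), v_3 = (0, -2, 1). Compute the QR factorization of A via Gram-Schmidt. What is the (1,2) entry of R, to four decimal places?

r_{12} = 1.7650

v_1 = (4, -1, 3); ‖v_1‖ = 5.0990, so e_1 = (0.7845, -0.1961, 0.5883).
r_{12} = e_1·v_2 = 1.7650.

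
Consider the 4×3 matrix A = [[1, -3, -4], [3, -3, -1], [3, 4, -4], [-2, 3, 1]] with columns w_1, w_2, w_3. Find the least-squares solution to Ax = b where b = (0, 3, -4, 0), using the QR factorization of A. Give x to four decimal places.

x = (0.2281, -0.5755, 0.5571)

w_1 = (1, 3, 3, -2); ‖w_1‖ = 4.7958, so e_1 = (0.2085, 0.6255, 0.6255, -0.4170).
e_1·w_2 = 0.2085·(-3) + 0.6255·(-3) + 0.6255·4 + (-0.4170)·3 = -1.2511.
u_2 = w_2 + 1.2511·e_1 = (-2.7391, -2.2174, 4.7826, 2.4783).
‖u_2‖ = 6.4370, so e_2 = (-0.4255, -0.3445, 0.7430, 0.3850).
e_1·w_3 = 0.2085·(-4) + 0.6255·(-1) + 0.6255·(-4) + (-0.4170)·1 = -4.3788; e_2·w_3 = (-0.4255)·(-4) + (-0.3445)·(-1) + 0.7430·(-4) + 0.3850·1 = -0.5404.
u_3 = w_3 + 4.3788·e_1 + 0.5404·e_2 = (-3.3169, 1.5530, -0.8594, -0.6180).
‖u_3‖ = 3.8124, so e_3 = (-0.8700, 0.4074, -0.2254, -0.1621).
Qᵀb = (-0.6255, -4.0054, 2.1238).
Back-substitute: x_3 = 2.1238/3.8124 = 0.5571.
x_2 = (-4.0054 + 0.5404·0.5571)/6.4370 = -0.5755.
x_1 = (-0.6255 + 1.2511·(-0.5755) + 4.3788·0.5571)/4.7958 = 0.2281.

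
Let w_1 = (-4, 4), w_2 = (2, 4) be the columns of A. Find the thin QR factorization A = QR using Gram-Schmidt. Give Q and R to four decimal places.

Q = [[-0.7071, 0.7071], [0.7071, 0.7071]], R = [[5.6569, 1.4142], [0.0000, 4.2426]]

w_1 = (-4, 4); ‖w_1‖ = 5.6569, so e_1 = (-0.7071, 0.7071).
e_1·w_2 = (-0.7071)·2 + 0.7071·4 = 1.4142.
u_2 = w_2 − 1.4142·e_1 = (3.0000, 3.0000).
‖u_2‖ = 4.2426, so e_2 = (0.7071, 0.7071).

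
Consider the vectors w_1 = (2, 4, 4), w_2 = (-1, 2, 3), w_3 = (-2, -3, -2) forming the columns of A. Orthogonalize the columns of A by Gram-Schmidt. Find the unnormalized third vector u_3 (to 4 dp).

w_1 = (2, 4, 4); ‖w_1‖ = 6.0000, so e_1 = (0.3333, 0.6667, 0.6667).
e_1·w_2 = 0.3333·(-1) + 0.6667·2 + 0.6667·3 = 3.0000.
u_2 = w_2 − 3.0000·e_1 = (-2.0000, 0.0000, 1.0000).
‖u_2‖ = 2.2361, so e_2 = (-0.8944, 0.0000, 0.4472).
e_1·w_3 = 0.3333·(-2) + 0.6667·(-3) + 0.6667·(-2) = -4.0000; e_2·w_3 = (-0.8944)·(-2) + 0.0000·(-3) + 0.4472·(-2) = 0.8944.
u_3 = w_3 + 4.0000·e_1 − 0.8944·e_2 = (0.1333, -0.3333, 0.2667).

u_3 = (0.1333, -0.3333, 0.2667)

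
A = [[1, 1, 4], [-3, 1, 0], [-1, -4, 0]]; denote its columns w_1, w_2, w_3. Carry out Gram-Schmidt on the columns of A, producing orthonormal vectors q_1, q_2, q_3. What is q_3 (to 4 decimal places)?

q_3 = (0.9333, 0.2154, 0.2872)

w_1 = (1, -3, -1); ‖w_1‖ = 3.3166, so q_1 = (0.3015, -0.9045, -0.3015).
q_1·w_2 = 0.3015·1 + (-0.9045)·1 + (-0.3015)·(-4) = 0.6030.
u_2 = w_2 − 0.6030·q_1 = (0.8182, 1.5455, -3.8182).
‖u_2‖ = 4.1996, so q_2 = (0.1948, 0.3680, -0.9092).
q_1·w_3 = 0.3015·4 + (-0.9045)·0 + (-0.3015)·0 = 1.2060; q_2·w_3 = 0.1948·4 + 0.3680·0 + (-0.9092)·0 = 0.7793.
u_3 = w_3 − 1.2060·q_1 − 0.7793·q_2 = (3.4845, 0.8041, 1.0722).
‖u_3‖ = 3.7334, so q_3 = (0.9333, 0.2154, 0.2872).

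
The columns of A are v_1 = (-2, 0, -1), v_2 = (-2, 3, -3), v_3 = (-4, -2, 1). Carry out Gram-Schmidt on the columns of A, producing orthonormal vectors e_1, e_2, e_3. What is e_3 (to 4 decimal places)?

e_3 = (-0.3841, 0.5121, 0.7682)

e_1 = v_1/‖v_1‖ = (-2, 0, -1)/2.2361 = (-0.8944, 0.0000, -0.4472).
r_{12} = e_1·v_2 = 3.1305.
u_2 = v_2 − 3.1305·e_1 = (0.8000, 3.0000, -1.6000).
‖u_2‖ = 3.4928, so e_2 = (0.2290, 0.8589, -0.4581).
r_{13} = e_1·v_3 = 3.1305; r_{23} = e_2·v_3 = -3.0920.
u_3 = v_3 − 3.1305·e_1 + 3.0920·e_2 = (-0.4918, 0.6557, 0.9836).
‖u_3‖ = 1.2804, so e_3 = (-0.3841, 0.5121, 0.7682).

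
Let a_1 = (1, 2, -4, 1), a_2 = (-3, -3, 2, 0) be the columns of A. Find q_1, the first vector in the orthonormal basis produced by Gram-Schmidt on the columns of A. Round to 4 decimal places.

q_1 = (0.2132, 0.4264, -0.8528, 0.2132)

a_1 = (1, 2, -4, 1); ‖a_1‖ = 4.6904, so q_1 = (0.2132, 0.4264, -0.8528, 0.2132).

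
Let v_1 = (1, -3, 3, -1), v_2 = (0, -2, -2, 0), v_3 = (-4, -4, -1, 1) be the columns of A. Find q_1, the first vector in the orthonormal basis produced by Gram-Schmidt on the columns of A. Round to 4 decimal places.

q_1 = (0.2236, -0.6708, 0.6708, -0.2236)

v_1 = (1, -3, 3, -1); ‖v_1‖ = 4.4721, so q_1 = (0.2236, -0.6708, 0.6708, -0.2236).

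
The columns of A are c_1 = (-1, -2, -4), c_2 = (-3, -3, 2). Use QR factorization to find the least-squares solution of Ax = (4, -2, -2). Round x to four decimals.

x = (0.4035, -0.4729)

c_1 = (-1, -2, -4); ‖c_1‖ = 4.5826, so q_1 = (-0.2182, -0.4364, -0.8729).
q_1·c_2 = (-0.2182)·(-3) + (-0.4364)·(-3) + (-0.8729)·2 = 0.2182.
u_2 = c_2 − 0.2182·q_1 = (-2.9524, -2.9048, 2.1905).
‖u_2‖ = 4.6853, so q_2 = (-0.6301, -0.6200, 0.4675).
Qᵀb = (1.7457, -2.2156).
Back-substitute: x_2 = -2.2156/4.6853 = -0.4729.
x_1 = (1.7457 − 0.2182·(-0.4729))/4.5826 = 0.4035.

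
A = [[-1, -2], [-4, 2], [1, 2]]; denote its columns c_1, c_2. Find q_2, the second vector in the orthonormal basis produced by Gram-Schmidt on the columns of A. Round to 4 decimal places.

q_2 = (-0.6667, 0.3333, 0.6667)

q_1 = c_1/‖c_1‖ = (-1, -4, 1)/4.2426 = (-0.2357, -0.9428, 0.2357).
r_{12} = q_1·c_2 = -0.9428.
u_2 = c_2 + 0.9428·q_1 = (-2.2222, 1.1111, 2.2222).
‖u_2‖ = 3.3333, so q_2 = (-0.6667, 0.3333, 0.6667).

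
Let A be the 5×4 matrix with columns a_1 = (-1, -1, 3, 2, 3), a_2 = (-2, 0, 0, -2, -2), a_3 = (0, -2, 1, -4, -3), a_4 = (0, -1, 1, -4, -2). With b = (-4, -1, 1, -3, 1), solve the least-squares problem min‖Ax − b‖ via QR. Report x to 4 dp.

a_1 = (-1, -1, 3, 2, 3); ‖a_1‖ = 4.8990, so q_1 = (-0.2041, -0.2041, 0.6124, 0.4082, 0.6124).
q_1·a_2 = (-0.2041)·(-2) + (-0.2041)·0 + 0.6124·0 + 0.4082·(-2) + 0.6124·(-2) = -1.6330.
u_2 = a_2 + 1.6330·q_1 = (-2.3333, -0.3333, 1.0000, -1.3333, -1.0000).
‖u_2‖ = 3.0551, so q_2 = (-0.7638, -0.1091, 0.3273, -0.4364, -0.3273).
q_1·a_3 = (-0.2041)·0 + (-0.2041)·(-2) + 0.6124·1 + 0.4082·(-4) + 0.6124·(-3) = -2.4495; q_2·a_3 = (-0.7638)·0 + (-0.1091)·(-2) + 0.3273·1 + (-0.4364)·(-4) + (-0.3273)·(-3) = 3.2733.
u_3 = a_3 + 2.4495·q_1 − 3.2733·q_2 = (2.0000, -2.1429, 1.4286, -1.5714, -0.4286).
‖u_3‖ = 3.6450, so q_3 = (0.5487, -0.5879, 0.3919, -0.4311, -0.1176).
q_1·a_4 = (-0.2041)·0 + (-0.2041)·(-1) + 0.6124·1 + 0.4082·(-4) + 0.6124·(-2) = -2.0412; q_2·a_4 = (-0.7638)·0 + (-0.1091)·(-1) + 0.3273·1 + (-0.4364)·(-4) + (-0.3273)·(-2) = 2.8368; q_3·a_4 = 0.5487·0 + (-0.5879)·(-1) + 0.3919·1 + (-0.4311)·(-4) + (-0.1176)·(-2) = 2.9395.
u_4 = a_4 + 2.0412·q_1 − 2.8368·q_2 − 2.9395·q_3 = (0.1371, 0.6210, 0.1694, -0.6613, 0.5242).
‖u_4‖ = 1.0701, so q_4 = (0.1281, 0.5803, 0.1583, -0.6180, 0.4898).
Qᵀb = (1.0206, 4.4735, -0.0392, 1.4092).
Back-substitute: x_4 = 1.4092/1.0701 = 1.3169.
x_3 = (-0.0392 − 2.9395·1.3169)/3.6450 = -1.0728.
x_2 = (4.4735 − 3.2733·(-1.0728) − 2.8368·1.3169)/3.0551 = 1.3908.
x_1 = (1.0206 + 1.6330·1.3908 + 2.4495·(-1.0728) + 2.0412·1.3169)/4.8990 = 0.6843.

x = (0.6843, 1.3908, -1.0728, 1.3169)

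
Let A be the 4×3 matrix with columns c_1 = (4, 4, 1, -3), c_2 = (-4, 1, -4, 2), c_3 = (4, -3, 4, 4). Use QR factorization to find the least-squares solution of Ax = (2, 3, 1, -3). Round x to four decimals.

x = (0.5710, -0.2321, -0.2277)

e_1 = c_1/‖c_1‖ = (4, 4, 1, -3)/6.4807 = (0.6172, 0.6172, 0.1543, -0.4629).
r_{12} = e_1·c_2 = -3.3947.
u_2 = c_2 + 3.3947·e_1 = (-1.9048, 3.0952, -3.4762, 0.4286).
‖u_2‖ = 5.0474, so e_2 = (-0.3774, 0.6132, -0.6887, 0.0849).
r_{13} = e_1·c_3 = -0.6172; r_{23} = e_2·c_3 = -5.7644.
u_3 = c_3 + 0.6172·e_1 + 5.7644·e_2 = (2.2056, 0.9159, 0.1252, 4.2037).
‖u_3‖ = 4.8364, so e_3 = (0.4560, 0.1894, 0.0259, 0.8692).
Qᵀb = (4.6291, 0.1415, -1.1015).
Back-substitute: x_3 = -1.1015/4.8364 = -0.2277.
x_2 = (0.1415 + 5.7644·(-0.2277))/5.0474 = -0.2321.
x_1 = (4.6291 + 3.3947·(-0.2321) + 0.6172·(-0.2277))/6.4807 = 0.5710.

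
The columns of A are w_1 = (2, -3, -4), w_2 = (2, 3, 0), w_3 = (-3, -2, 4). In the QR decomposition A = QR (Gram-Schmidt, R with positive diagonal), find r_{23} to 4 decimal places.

r_{23} = -4.2362

q_1 = w_1/‖w_1‖ = (2, -3, -4)/5.3852 = (0.3714, -0.5571, -0.7428).
r_{12} = q_1·w_2 = -0.9285.
u_2 = w_2 + 0.9285·q_1 = (2.3448, 2.4828, -0.6897).
‖u_2‖ = 3.4840, so q_2 = (0.6730, 0.7126, -0.1980).
r_{23} = q_2·w_3 = -4.2362.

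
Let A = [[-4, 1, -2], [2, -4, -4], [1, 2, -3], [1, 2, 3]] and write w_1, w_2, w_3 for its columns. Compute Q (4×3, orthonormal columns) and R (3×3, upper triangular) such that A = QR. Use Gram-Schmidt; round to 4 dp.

w_1 = (-4, 2, 1, 1); ‖w_1‖ = 4.6904, so q_1 = (-0.8528, 0.4264, 0.2132, 0.2132).
q_1·w_2 = (-0.8528)·1 + 0.4264·(-4) + 0.2132·2 + 0.2132·2 = -1.7056.
u_2 = w_2 + 1.7056·q_1 = (-0.4545, -3.2727, 2.3636, 2.3636).
‖u_2‖ = 4.7001, so q_2 = (-0.0967, -0.6963, 0.5029, 0.5029).
q_1·w_3 = (-0.8528)·(-2) + 0.4264·(-4) + 0.2132·(-3) + 0.2132·3 = 0.0000; q_2·w_3 = (-0.0967)·(-2) + (-0.6963)·(-4) + 0.5029·(-3) + 0.5029·3 = 2.9787.
u_3 = w_3 − 0.0000·q_1 − 2.9787·q_2 = (-1.7119, -1.9259, -4.4979, 1.5021).
‖u_3‖ = 5.3970, so q_3 = (-0.3172, -0.3569, -0.8334, 0.2783).

Q = [[-0.8528, -0.0967, -0.3172], [0.4264, -0.6963, -0.3569], [0.2132, 0.5029, -0.8334], [0.2132, 0.5029, 0.2783]], R = [[4.6904, -1.7056, 0.0000], [0.0000, 4.7001, 2.9787], [0.0000, 0.0000, 5.3970]]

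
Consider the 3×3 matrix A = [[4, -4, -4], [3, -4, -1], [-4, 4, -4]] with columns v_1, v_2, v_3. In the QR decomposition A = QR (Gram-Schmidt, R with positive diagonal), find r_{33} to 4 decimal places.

v_1 = (4, 3, -4); ‖v_1‖ = 6.4031, so q_1 = (0.6247, 0.4685, -0.6247).
q_1·v_2 = 0.6247·(-4) + 0.4685·(-4) + (-0.6247)·4 = -6.8716.
u_2 = v_2 + 6.8716·q_1 = (0.2927, -0.7805, -0.2927).
‖u_2‖ = 0.8835, so q_2 = (0.3313, -0.8835, -0.3313).
q_1·v_3 = 0.6247·(-4) + 0.4685·(-1) + (-0.6247)·(-4) = -0.4685; q_2·v_3 = 0.3313·(-4) + (-0.8835)·(-1) + (-0.3313)·(-4) = 0.8835.
u_3 = v_3 + 0.4685·q_1 − 0.8835·q_2 = (-4.0000, 0.0000, -4.0000).
r_{33} = ‖u_3‖ = 5.6569.

r_{33} = 5.6569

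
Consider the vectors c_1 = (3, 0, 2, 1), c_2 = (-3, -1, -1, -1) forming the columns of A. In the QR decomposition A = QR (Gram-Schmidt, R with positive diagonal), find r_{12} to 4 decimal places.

r_{12} = -3.2071

c_1 = (3, 0, 2, 1); ‖c_1‖ = 3.7417, so q_1 = (0.8018, 0.0000, 0.5345, 0.2673).
r_{12} = q_1·c_2 = -3.2071.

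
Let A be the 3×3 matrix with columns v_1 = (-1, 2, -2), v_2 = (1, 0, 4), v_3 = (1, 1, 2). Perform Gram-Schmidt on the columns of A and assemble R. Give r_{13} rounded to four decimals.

r_{13} = -1.0000

q_1 = v_1/‖v_1‖ = (-1, 2, -2)/3.0000 = (-0.3333, 0.6667, -0.6667).
r_{13} = q_1·v_3 = -1.0000.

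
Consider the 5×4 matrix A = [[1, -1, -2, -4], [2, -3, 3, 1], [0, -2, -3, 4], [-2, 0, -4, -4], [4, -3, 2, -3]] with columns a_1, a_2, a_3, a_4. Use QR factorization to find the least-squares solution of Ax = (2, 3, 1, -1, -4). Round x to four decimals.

x = (-1.2123, -0.9490, 0.3475, 0.1120)

a_1 = (1, 2, 0, -2, 4); ‖a_1‖ = 5.0000, so q_1 = (0.2000, 0.4000, 0.0000, -0.4000, 0.8000).
q_1·a_2 = 0.2000·(-1) + 0.4000·(-3) + 0.0000·(-2) + (-0.4000)·0 + 0.8000·(-3) = -3.8000.
u_2 = a_2 + 3.8000·q_1 = (-0.2400, -1.4800, -2.0000, -1.5200, 0.0400).
‖u_2‖ = 2.9257, so q_2 = (-0.0820, -0.5059, -0.6836, -0.5195, 0.0137).
q_1·a_3 = 0.2000·(-2) + 0.4000·3 + 0.0000·(-3) + (-0.4000)·(-4) + 0.8000·2 = 4.0000; q_2·a_3 = (-0.0820)·(-2) + (-0.5059)·3 + (-0.6836)·(-3) + (-0.5195)·(-4) + 0.0137·2 = 2.8027.
u_3 = a_3 − 4.0000·q_1 − 2.8027·q_2 = (-2.5701, 2.8178, -1.0841, -0.9439, -1.2383).
‖u_3‖ = 4.2597, so q_3 = (-0.6034, 0.6615, -0.2545, -0.2216, -0.2907).
q_1·a_4 = 0.2000·(-4) + 0.4000·1 + 0.0000·4 + (-0.4000)·(-4) + 0.8000·(-3) = -1.2000; q_2·a_4 = (-0.0820)·(-4) + (-0.5059)·1 + (-0.6836)·4 + (-0.5195)·(-4) + 0.0137·(-3) = -0.8750; q_3·a_4 = (-0.6034)·(-4) + 0.6615·1 + (-0.2545)·4 + (-0.2216)·(-4) + (-0.2907)·(-3) = 3.8154.
u_4 = a_4 + 1.2000·q_1 + 0.8750·q_2 − 3.8154·q_3 = (-1.5297, -1.4865, 4.3729, -4.0891, -0.9189).
‖u_4‖ = 6.4216, so q_4 = (-0.2382, -0.2315, 0.6810, -0.6368, -0.1431).
Qᵀb = (-1.2000, -1.9004, 1.9077, 0.7192).
Back-substitute: x_4 = 0.7192/6.4216 = 0.1120.
x_3 = (1.9077 − 3.8154·0.1120)/4.2597 = 0.3475.
x_2 = (-1.9004 − 2.8027·0.3475 + 0.8750·0.1120)/2.9257 = -0.9490.
x_1 = (-1.2000 + 3.8000·(-0.9490) − 4.0000·0.3475 + 1.2000·0.1120)/5.0000 = -1.2123.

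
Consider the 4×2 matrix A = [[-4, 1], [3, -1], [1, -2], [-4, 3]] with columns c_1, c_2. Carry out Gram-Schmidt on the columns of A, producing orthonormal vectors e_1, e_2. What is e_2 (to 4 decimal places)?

e_1 = c_1/‖c_1‖ = (-4, 3, 1, -4)/6.4807 = (-0.6172, 0.4629, 0.1543, -0.6172).
r_{12} = e_1·c_2 = -3.2404.
u_2 = c_2 + 3.2404·e_1 = (-1.0000, 0.5000, -1.5000, 1.0000).
‖u_2‖ = 2.1213, so e_2 = (-0.4714, 0.2357, -0.7071, 0.4714).

e_2 = (-0.4714, 0.2357, -0.7071, 0.4714)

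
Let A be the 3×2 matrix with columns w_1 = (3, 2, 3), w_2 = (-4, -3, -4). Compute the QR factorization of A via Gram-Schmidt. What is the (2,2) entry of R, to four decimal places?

w_1 = (3, 2, 3); ‖w_1‖ = 4.6904, so q_1 = (0.6396, 0.4264, 0.6396).
q_1·w_2 = 0.6396·(-4) + 0.4264·(-3) + 0.6396·(-4) = -6.3960.
u_2 = w_2 + 6.3960·q_1 = (0.0909, -0.2727, 0.0909).
r_{22} = ‖u_2‖ = 0.3015.

r_{22} = 0.3015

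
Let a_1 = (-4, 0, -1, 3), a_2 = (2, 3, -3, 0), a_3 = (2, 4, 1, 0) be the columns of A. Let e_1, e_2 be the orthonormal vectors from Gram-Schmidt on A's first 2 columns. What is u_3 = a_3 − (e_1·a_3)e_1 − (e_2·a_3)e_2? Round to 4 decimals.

u_3 = (-0.0439, 2.3931, 2.3638, 0.7294)

e_1 = a_1/‖a_1‖ = (-4, 0, -1, 3)/5.0990 = (-0.7845, 0.0000, -0.1961, 0.5883).
r_{12} = e_1·a_2 = -0.9806.
u_2 = a_2 + 0.9806·e_1 = (1.2308, 3.0000, -3.1923, 0.5769).
‖u_2‖ = 4.5868, so e_2 = (0.2683, 0.6541, -0.6960, 0.1258).
r_{13} = e_1·a_3 = -1.7650; r_{23} = e_2·a_3 = 2.4569.
u_3 = a_3 + 1.7650·e_1 − 2.4569·e_2 = (-0.0439, 2.3931, 2.3638, 0.7294).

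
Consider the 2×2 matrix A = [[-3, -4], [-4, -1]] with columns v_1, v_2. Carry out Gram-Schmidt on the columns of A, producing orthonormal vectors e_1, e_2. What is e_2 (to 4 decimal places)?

e_2 = (-0.8000, 0.6000)

e_1 = v_1/‖v_1‖ = (-3, -4)/5.0000 = (-0.6000, -0.8000).
r_{12} = e_1·v_2 = 3.2000.
u_2 = v_2 − 3.2000·e_1 = (-2.0800, 1.5600).
‖u_2‖ = 2.6000, so e_2 = (-0.8000, 0.6000).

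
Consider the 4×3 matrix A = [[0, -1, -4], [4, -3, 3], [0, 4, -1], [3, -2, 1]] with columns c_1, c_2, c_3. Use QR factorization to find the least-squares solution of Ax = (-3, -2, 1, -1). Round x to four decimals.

q_1 = c_1/‖c_1‖ = (0, 4, 0, 3)/5.0000 = (0.0000, 0.8000, 0.0000, 0.6000).
r_{12} = q_1·c_2 = -3.6000.
u_2 = c_2 + 3.6000·q_1 = (-1.0000, -0.1200, 4.0000, 0.1600).
‖u_2‖ = 4.1280, so q_2 = (-0.2423, -0.0291, 0.9690, 0.0388).
r_{13} = q_1·c_3 = 3.0000; r_{23} = q_2·c_3 = -0.0485.
u_3 = c_3 − 3.0000·q_1 + 0.0485·q_2 = (-4.0117, 0.5986, -0.9531, -0.7981).
‖u_3‖ = 4.2424, so q_3 = (-0.9456, 0.1411, -0.2247, -0.1881).
Qᵀb = (-2.2000, 1.7151, 2.5182).
Back-substitute: x_3 = 2.5182/4.2424 = 0.5936.
x_2 = (1.7151 + 0.0485·0.5936)/4.1280 = 0.4225.
x_1 = (-2.2000 + 3.6000·0.4225 − 3.0000·0.5936)/5.0000 = -0.4920.

x = (-0.4920, 0.4225, 0.5936)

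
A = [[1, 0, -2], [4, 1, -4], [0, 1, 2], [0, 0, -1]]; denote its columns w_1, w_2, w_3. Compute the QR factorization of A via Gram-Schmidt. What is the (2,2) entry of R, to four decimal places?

r_{22} = 1.0290

q_1 = w_1/‖w_1‖ = (1, 4, 0, 0)/4.1231 = (0.2425, 0.9701, 0.0000, 0.0000).
r_{12} = q_1·w_2 = 0.9701.
u_2 = w_2 − 0.9701·q_1 = (-0.2353, 0.0588, 1.0000, 0.0000).
r_{22} = ‖u_2‖ = 1.0290.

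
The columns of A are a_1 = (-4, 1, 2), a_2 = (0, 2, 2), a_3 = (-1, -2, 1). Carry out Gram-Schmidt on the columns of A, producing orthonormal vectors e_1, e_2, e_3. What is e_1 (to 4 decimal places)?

e_1 = (-0.8729, 0.2182, 0.4364)

a_1 = (-4, 1, 2); ‖a_1‖ = 4.5826, so e_1 = (-0.8729, 0.2182, 0.4364).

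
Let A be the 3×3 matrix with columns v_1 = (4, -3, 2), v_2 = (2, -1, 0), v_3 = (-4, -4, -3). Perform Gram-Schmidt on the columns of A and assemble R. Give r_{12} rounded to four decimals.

v_1 = (4, -3, 2); ‖v_1‖ = 5.3852, so e_1 = (0.7428, -0.5571, 0.3714).
r_{12} = e_1·v_2 = 2.0426.

r_{12} = 2.0426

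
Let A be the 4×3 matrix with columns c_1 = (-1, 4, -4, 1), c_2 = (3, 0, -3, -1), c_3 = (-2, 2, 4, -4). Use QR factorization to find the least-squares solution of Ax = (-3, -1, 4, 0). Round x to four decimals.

x = (-0.2505, -0.9130, 0.1178)

e_1 = c_1/‖c_1‖ = (-1, 4, -4, 1)/5.8310 = (-0.1715, 0.6860, -0.6860, 0.1715).
r_{12} = e_1·c_2 = 1.3720.
u_2 = c_2 − 1.3720·e_1 = (3.2353, -0.9412, -2.0588, -1.2353).
‖u_2‖ = 4.1373, so e_2 = (0.7820, -0.2275, -0.4976, -0.2986).
r_{13} = e_1·c_3 = -1.7150; r_{23} = e_2·c_3 = -2.8151.
u_3 = c_3 + 1.7150·e_1 + 2.8151·e_2 = (-0.0928, 2.5361, 1.4227, -4.5464).
‖u_3‖ = 5.3976, so e_3 = (-0.0172, 0.4699, 0.2636, -0.8423).
Qᵀb = (-2.9155, -4.1089, 0.6360).
Back-substitute: x_3 = 0.6360/5.3976 = 0.1178.
x_2 = (-4.1089 + 2.8151·0.1178)/4.1373 = -0.9130.
x_1 = (-2.9155 − 1.3720·(-0.9130) + 1.7150·0.1178)/5.8310 = -0.2505.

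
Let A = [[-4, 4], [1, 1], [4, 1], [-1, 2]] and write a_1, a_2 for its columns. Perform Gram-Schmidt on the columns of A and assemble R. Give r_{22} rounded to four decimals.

e_1 = a_1/‖a_1‖ = (-4, 1, 4, -1)/5.8310 = (-0.6860, 0.1715, 0.6860, -0.1715).
r_{12} = e_1·a_2 = -2.2295.
u_2 = a_2 + 2.2295·e_1 = (2.4706, 1.3824, 2.5294, 1.6176).
r_{22} = ‖u_2‖ = 4.1267.

r_{22} = 4.1267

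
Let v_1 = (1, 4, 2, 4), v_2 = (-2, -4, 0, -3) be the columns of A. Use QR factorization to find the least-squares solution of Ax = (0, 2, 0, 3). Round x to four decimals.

v_1 = (1, 4, 2, 4); ‖v_1‖ = 6.0828, so e_1 = (0.1644, 0.6576, 0.3288, 0.6576).
e_1·v_2 = 0.1644·(-2) + 0.6576·(-4) + 0.3288·0 + 0.6576·(-3) = -4.9320.
u_2 = v_2 + 4.9320·e_1 = (-1.1892, -0.7568, 1.6216, 0.2432).
‖u_2‖ = 2.1623, so e_2 = (-0.5500, -0.3500, 0.7499, 0.1125).
Qᵀb = (3.2880, -0.3625).
Back-substitute: x_2 = -0.3625/2.1623 = -0.1676.
x_1 = (3.2880 + 4.9320·(-0.1676))/6.0828 = 0.4046.

x = (0.4046, -0.1676)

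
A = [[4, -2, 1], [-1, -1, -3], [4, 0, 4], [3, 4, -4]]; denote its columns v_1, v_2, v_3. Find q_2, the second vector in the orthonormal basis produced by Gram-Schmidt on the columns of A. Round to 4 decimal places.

v_1 = (4, -1, 4, 3); ‖v_1‖ = 6.4807, so q_1 = (0.6172, -0.1543, 0.6172, 0.4629).
q_1·v_2 = 0.6172·(-2) + (-0.1543)·(-1) + 0.6172·0 + 0.4629·4 = 0.7715.
u_2 = v_2 − 0.7715·q_1 = (-2.4762, -0.8810, -0.4762, 3.6429).
‖u_2‖ = 4.5172, so q_2 = (-0.5482, -0.1950, -0.1054, 0.8064).

q_2 = (-0.5482, -0.1950, -0.1054, 0.8064)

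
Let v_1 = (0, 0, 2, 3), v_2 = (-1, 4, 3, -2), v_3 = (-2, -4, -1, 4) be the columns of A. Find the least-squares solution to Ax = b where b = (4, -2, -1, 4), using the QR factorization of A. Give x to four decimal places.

v_1 = (0, 0, 2, 3); ‖v_1‖ = 3.6056, so e_1 = (0.0000, 0.0000, 0.5547, 0.8321).
e_1·v_2 = 0.0000·(-1) + 0.0000·4 + 0.5547·3 + 0.8321·(-2) = 0.0000.
u_2 = v_2 + 0.0000·e_1 = (-1.0000, 4.0000, 3.0000, -2.0000).
‖u_2‖ = 5.4772, so e_2 = (-0.1826, 0.7303, 0.5477, -0.3651).
e_1·v_3 = 0.0000·(-2) + 0.0000·(-4) + 0.5547·(-1) + 0.8321·4 = 2.7735; e_2·v_3 = (-0.1826)·(-2) + 0.7303·(-4) + 0.5477·(-1) + (-0.3651)·4 = -4.5644.
u_3 = v_3 − 2.7735·e_1 + 4.5644·e_2 = (-2.8333, -0.6667, -0.0385, 0.0256).
‖u_3‖ = 2.9111, so e_3 = (-0.9733, -0.2290, -0.0132, 0.0088).
Qᵀb = (2.7735, -4.1992, -3.3867).
Back-substitute: x_3 = -3.3867/2.9111 = -1.1634.
x_2 = (-4.1992 + 4.5644·(-1.1634))/5.4772 = -1.7362.
x_1 = (2.7735 + 0.0000·(-1.7362) − 2.7735·(-1.1634))/3.6056 = 1.6641.

x = (1.6641, -1.7362, -1.1634)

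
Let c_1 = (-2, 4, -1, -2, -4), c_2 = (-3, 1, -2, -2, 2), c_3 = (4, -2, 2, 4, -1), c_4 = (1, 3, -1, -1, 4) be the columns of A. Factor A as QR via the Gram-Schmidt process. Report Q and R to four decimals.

c_1 = (-2, 4, -1, -2, -4); ‖c_1‖ = 6.4031, so q_1 = (-0.3123, 0.6247, -0.1562, -0.3123, -0.6247).
q_1·c_2 = (-0.3123)·(-3) + 0.6247·1 + (-0.1562)·(-2) + (-0.3123)·(-2) + (-0.6247)·2 = 1.2494.
u_2 = c_2 − 1.2494·q_1 = (-2.6098, 0.2195, -1.8049, -1.6098, 2.7805).
‖u_2‖ = 4.5210, so q_2 = (-0.5773, 0.0486, -0.3992, -0.3561, 0.6150).
q_1·c_3 = (-0.3123)·4 + 0.6247·(-2) + (-0.1562)·2 + (-0.3123)·4 + (-0.6247)·(-1) = -3.4358; q_2·c_3 = (-0.5773)·4 + 0.0486·(-2) + (-0.3992)·2 + (-0.3561)·4 + 0.6150·(-1) = -5.2439.
u_3 = c_3 + 3.4358·q_1 + 5.2439·q_2 = (-0.1002, 0.4010, -0.6301, 1.0597, 0.0788).
‖u_3‖ = 1.3027, so q_3 = (-0.0769, 0.3078, -0.4837, 0.8135, 0.0605).
q_1·c_4 = (-0.3123)·1 + 0.6247·3 + (-0.1562)·(-1) + (-0.3123)·(-1) + (-0.6247)·4 = -0.4685; q_2·c_4 = (-0.5773)·1 + 0.0486·3 + (-0.3992)·(-1) + (-0.3561)·(-1) + 0.6150·4 = 2.7838; q_3·c_4 = (-0.0769)·1 + 0.3078·3 + (-0.4837)·(-1) + 0.8135·(-1) + 0.0605·4 = 0.7585.
u_4 = c_4 + 0.4685·q_1 − 2.7838·q_2 − 0.7585·q_3 = (2.5190, 2.9241, 0.4051, -0.7722, 1.9494).
‖u_4‖ = 4.4109, so q_4 = (0.5711, 0.6629, 0.0918, -0.1751, 0.4419).

Q = [[-0.3123, -0.5773, -0.0769, 0.5711], [0.6247, 0.0486, 0.3078, 0.6629], [-0.1562, -0.3992, -0.4837, 0.0918], [-0.3123, -0.3561, 0.8135, -0.1751], [-0.6247, 0.6150, 0.0605, 0.4419]], R = [[6.4031, 1.2494, -3.4358, -0.4685], [0.0000, 4.5210, -5.2439, 2.7838], [0.0000, 0.0000, 1.3027, 0.7585], [0.0000, 0.0000, 0.0000, 4.4109]]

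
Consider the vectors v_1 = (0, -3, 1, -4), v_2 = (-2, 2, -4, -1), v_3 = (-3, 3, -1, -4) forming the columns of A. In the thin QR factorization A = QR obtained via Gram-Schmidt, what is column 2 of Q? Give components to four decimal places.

q_1 = v_1/‖v_1‖ = (0, -3, 1, -4)/5.0990 = (0.0000, -0.5883, 0.1961, -0.7845).
r_{12} = q_1·v_2 = -1.1767.
u_2 = v_2 + 1.1767·q_1 = (-2.0000, 1.3077, -3.7692, -1.9231).
‖u_2‖ = 4.8596, so q_2 = (-0.4116, 0.2691, -0.7756, -0.3957).

q_2 = (-0.4116, 0.2691, -0.7756, -0.3957)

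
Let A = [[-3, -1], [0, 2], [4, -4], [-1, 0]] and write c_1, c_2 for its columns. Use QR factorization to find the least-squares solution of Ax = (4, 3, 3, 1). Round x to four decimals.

c_1 = (-3, 0, 4, -1); ‖c_1‖ = 5.0990, so e_1 = (-0.5883, 0.0000, 0.7845, -0.1961).
e_1·c_2 = (-0.5883)·(-1) + 0.0000·2 + 0.7845·(-4) + (-0.1961)·0 = -2.5495.
u_2 = c_2 + 2.5495·e_1 = (-2.5000, 2.0000, -2.0000, -0.5000).
‖u_2‖ = 3.8079, so e_2 = (-0.6565, 0.5252, -0.5252, -0.1313).
Qᵀb = (-0.1961, -2.7574).
Back-substitute: x_2 = -2.7574/3.8079 = -0.7241.
x_1 = (-0.1961 + 2.5495·(-0.7241))/5.0990 = -0.4005.

x = (-0.4005, -0.7241)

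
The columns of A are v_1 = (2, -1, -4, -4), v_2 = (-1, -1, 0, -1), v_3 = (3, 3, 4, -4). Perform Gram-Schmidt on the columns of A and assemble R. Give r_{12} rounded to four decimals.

r_{12} = 0.4932

v_1 = (2, -1, -4, -4); ‖v_1‖ = 6.0828, so q_1 = (0.3288, -0.1644, -0.6576, -0.6576).
r_{12} = q_1·v_2 = 0.4932.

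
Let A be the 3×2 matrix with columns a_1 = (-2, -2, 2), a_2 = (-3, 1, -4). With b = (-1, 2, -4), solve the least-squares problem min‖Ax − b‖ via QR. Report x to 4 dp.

x = (-0.5946, 0.7162)

a_1 = (-2, -2, 2); ‖a_1‖ = 3.4641, so q_1 = (-0.5774, -0.5774, 0.5774).
q_1·a_2 = (-0.5774)·(-3) + (-0.5774)·1 + 0.5774·(-4) = -1.1547.
u_2 = a_2 + 1.1547·q_1 = (-3.6667, 0.3333, -3.3333).
‖u_2‖ = 4.9666, so q_2 = (-0.7383, 0.0671, -0.6712).
Qᵀb = (-2.8868, 3.5571).
Back-substitute: x_2 = 3.5571/4.9666 = 0.7162.
x_1 = (-2.8868 + 1.1547·0.7162)/3.4641 = -0.5946.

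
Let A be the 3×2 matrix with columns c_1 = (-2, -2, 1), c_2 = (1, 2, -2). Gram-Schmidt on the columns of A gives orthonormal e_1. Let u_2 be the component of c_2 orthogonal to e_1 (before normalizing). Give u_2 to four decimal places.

c_1 = (-2, -2, 1); ‖c_1‖ = 3.0000, so e_1 = (-0.6667, -0.6667, 0.3333).
e_1·c_2 = (-0.6667)·1 + (-0.6667)·2 + 0.3333·(-2) = -2.6667.
u_2 = c_2 + 2.6667·e_1 = (-0.7778, 0.2222, -1.1111).

u_2 = (-0.7778, 0.2222, -1.1111)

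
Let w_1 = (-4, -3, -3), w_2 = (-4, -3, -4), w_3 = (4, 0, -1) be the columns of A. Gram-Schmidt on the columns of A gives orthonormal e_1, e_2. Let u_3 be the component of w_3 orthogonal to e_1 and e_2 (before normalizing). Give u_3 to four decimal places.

u_3 = (1.4400, -1.9200, 0.0000)

w_1 = (-4, -3, -3); ‖w_1‖ = 5.8310, so e_1 = (-0.6860, -0.5145, -0.5145).
e_1·w_2 = (-0.6860)·(-4) + (-0.5145)·(-3) + (-0.5145)·(-4) = 6.3454.
u_2 = w_2 − 6.3454·e_1 = (0.3529, 0.2647, -0.7353).
‖u_2‖ = 0.8575, so e_2 = (0.4116, 0.3087, -0.8575).
e_1·w_3 = (-0.6860)·4 + (-0.5145)·0 + (-0.5145)·(-1) = -2.2295; e_2·w_3 = 0.4116·4 + 0.3087·0 + (-0.8575)·(-1) = 2.5039.
u_3 = w_3 + 2.2295·e_1 − 2.5039·e_2 = (1.4400, -1.9200, 0.0000).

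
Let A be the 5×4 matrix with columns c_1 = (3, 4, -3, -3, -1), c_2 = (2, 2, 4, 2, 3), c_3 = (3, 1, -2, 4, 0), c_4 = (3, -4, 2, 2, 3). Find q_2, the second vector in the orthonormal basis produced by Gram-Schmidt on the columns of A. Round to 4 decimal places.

c_1 = (3, 4, -3, -3, -1); ‖c_1‖ = 6.6332, so q_1 = (0.4523, 0.6030, -0.4523, -0.4523, -0.1508).
q_1·c_2 = 0.4523·2 + 0.6030·2 + (-0.4523)·4 + (-0.4523)·2 + (-0.1508)·3 = -1.0553.
u_2 = c_2 + 1.0553·q_1 = (2.4773, 2.6364, 3.5227, 1.5227, 2.8409).
‖u_2‖ = 5.9905, so q_2 = (0.4135, 0.4401, 0.5881, 0.2542, 0.4742).

q_2 = (0.4135, 0.4401, 0.5881, 0.2542, 0.4742)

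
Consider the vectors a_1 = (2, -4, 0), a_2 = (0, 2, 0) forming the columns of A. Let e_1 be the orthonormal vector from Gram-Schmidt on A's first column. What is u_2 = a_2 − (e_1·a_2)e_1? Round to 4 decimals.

u_2 = (0.8000, 0.4000, 0.0000)

e_1 = a_1/‖a_1‖ = (2, -4, 0)/4.4721 = (0.4472, -0.8944, 0.0000).
r_{12} = e_1·a_2 = -1.7889.
u_2 = a_2 + 1.7889·e_1 = (0.8000, 0.4000, 0.0000).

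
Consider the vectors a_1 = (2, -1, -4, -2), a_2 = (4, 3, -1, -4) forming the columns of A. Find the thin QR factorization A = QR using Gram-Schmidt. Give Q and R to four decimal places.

Q = [[0.4000, 0.4785], [-0.2000, 0.6670], [-0.8000, 0.3117], [-0.4000, -0.4785]], R = [[5.0000, 3.4000], [0.0000, 5.5172]]

q_1 = a_1/‖a_1‖ = (2, -1, -4, -2)/5.0000 = (0.4000, -0.2000, -0.8000, -0.4000).
r_{12} = q_1·a_2 = 3.4000.
u_2 = a_2 − 3.4000·q_1 = (2.6400, 3.6800, 1.7200, -2.6400).
‖u_2‖ = 5.5172, so q_2 = (0.4785, 0.6670, 0.3117, -0.4785).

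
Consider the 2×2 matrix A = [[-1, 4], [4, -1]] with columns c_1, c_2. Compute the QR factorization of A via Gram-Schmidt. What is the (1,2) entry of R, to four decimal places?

r_{12} = -1.9403

c_1 = (-1, 4); ‖c_1‖ = 4.1231, so q_1 = (-0.2425, 0.9701).
r_{12} = q_1·c_2 = -1.9403.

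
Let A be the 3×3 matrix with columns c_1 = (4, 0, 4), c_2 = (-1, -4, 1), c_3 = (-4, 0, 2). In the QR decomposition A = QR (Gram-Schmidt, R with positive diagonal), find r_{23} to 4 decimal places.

c_1 = (4, 0, 4); ‖c_1‖ = 5.6569, so q_1 = (0.7071, 0.0000, 0.7071).
q_1·c_2 = 0.7071·(-1) + 0.0000·(-4) + 0.7071·1 = 0.0000.
u_2 = c_2 + 0.0000·q_1 = (-1.0000, -4.0000, 1.0000).
‖u_2‖ = 4.2426, so q_2 = (-0.2357, -0.9428, 0.2357).
r_{23} = q_2·c_3 = 1.4142.

r_{23} = 1.4142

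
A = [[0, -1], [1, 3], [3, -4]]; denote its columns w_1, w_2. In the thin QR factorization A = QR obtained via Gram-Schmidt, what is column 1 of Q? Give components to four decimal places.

w_1 = (0, 1, 3); ‖w_1‖ = 3.1623, so e_1 = (0.0000, 0.3162, 0.9487).

e_1 = (0.0000, 0.3162, 0.9487)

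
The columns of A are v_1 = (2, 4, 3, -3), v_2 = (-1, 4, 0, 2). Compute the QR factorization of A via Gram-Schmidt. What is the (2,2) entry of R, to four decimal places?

r_{22} = 4.3950

e_1 = v_1/‖v_1‖ = (2, 4, 3, -3)/6.1644 = (0.3244, 0.6489, 0.4867, -0.4867).
r_{12} = e_1·v_2 = 1.2978.
u_2 = v_2 − 1.2978·e_1 = (-1.4211, 3.1579, -0.6316, 2.6316).
r_{22} = ‖u_2‖ = 4.3950.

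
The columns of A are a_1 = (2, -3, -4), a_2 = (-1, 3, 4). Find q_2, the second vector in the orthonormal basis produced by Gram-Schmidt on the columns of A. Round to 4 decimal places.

q_2 = (0.9285, 0.2228, 0.2971)

a_1 = (2, -3, -4); ‖a_1‖ = 5.3852, so q_1 = (0.3714, -0.5571, -0.7428).
q_1·a_2 = 0.3714·(-1) + (-0.5571)·3 + (-0.7428)·4 = -5.0138.
u_2 = a_2 + 5.0138·q_1 = (0.8621, 0.2069, 0.2759).
‖u_2‖ = 0.9285, so q_2 = (0.9285, 0.2228, 0.2971).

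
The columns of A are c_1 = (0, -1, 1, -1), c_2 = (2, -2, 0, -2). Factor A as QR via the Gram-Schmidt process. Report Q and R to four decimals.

Q = [[0.0000, 0.7746], [-0.5774, -0.2582], [0.5774, -0.5164], [-0.5774, -0.2582]], R = [[1.7321, 2.3094], [0.0000, 2.5820]]

c_1 = (0, -1, 1, -1); ‖c_1‖ = 1.7321, so q_1 = (0.0000, -0.5774, 0.5774, -0.5774).
q_1·c_2 = 0.0000·2 + (-0.5774)·(-2) + 0.5774·0 + (-0.5774)·(-2) = 2.3094.
u_2 = c_2 − 2.3094·q_1 = (2.0000, -0.6667, -1.3333, -0.6667).
‖u_2‖ = 2.5820, so q_2 = (0.7746, -0.2582, -0.5164, -0.2582).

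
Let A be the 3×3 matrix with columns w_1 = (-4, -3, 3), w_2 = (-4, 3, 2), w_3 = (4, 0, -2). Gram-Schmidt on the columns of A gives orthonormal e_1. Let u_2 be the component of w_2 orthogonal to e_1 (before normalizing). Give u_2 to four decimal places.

u_2 = (-2.4706, 4.1471, 0.8529)

e_1 = w_1/‖w_1‖ = (-4, -3, 3)/5.8310 = (-0.6860, -0.5145, 0.5145).
r_{12} = e_1·w_2 = 2.2295.
u_2 = w_2 − 2.2295·e_1 = (-2.4706, 4.1471, 0.8529).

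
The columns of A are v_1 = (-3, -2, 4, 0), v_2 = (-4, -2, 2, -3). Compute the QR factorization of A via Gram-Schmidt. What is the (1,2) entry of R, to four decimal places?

q_1 = v_1/‖v_1‖ = (-3, -2, 4, 0)/5.3852 = (-0.5571, -0.3714, 0.7428, 0.0000).
r_{12} = q_1·v_2 = 4.4567.

r_{12} = 4.4567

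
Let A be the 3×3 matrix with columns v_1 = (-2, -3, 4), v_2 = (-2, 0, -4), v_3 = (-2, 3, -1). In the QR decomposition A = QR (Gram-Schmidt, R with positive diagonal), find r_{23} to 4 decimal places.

q_1 = v_1/‖v_1‖ = (-2, -3, 4)/5.3852 = (-0.3714, -0.5571, 0.7428).
r_{12} = q_1·v_2 = -2.2283.
u_2 = v_2 + 2.2283·q_1 = (-2.8276, -1.2414, -2.3448).
‖u_2‖ = 3.8774, so q_2 = (-0.7292, -0.3202, -0.6047).
r_{23} = q_2·v_3 = 1.1028.

r_{23} = 1.1028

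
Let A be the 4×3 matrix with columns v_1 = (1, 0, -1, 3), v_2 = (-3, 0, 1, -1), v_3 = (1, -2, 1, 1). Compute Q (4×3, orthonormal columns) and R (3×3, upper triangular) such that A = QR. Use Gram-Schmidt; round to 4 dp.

Q = [[0.3015, -0.9239, 0.1361], [0.0000, 0.0000, -0.8165], [-0.3015, 0.1421, 0.5443], [0.9045, 0.3553, 0.1361]], R = [[3.3166, -2.1106, 0.9045], [0.0000, 2.5584, -0.4264], [0.0000, 0.0000, 2.4495]]

e_1 = v_1/‖v_1‖ = (1, 0, -1, 3)/3.3166 = (0.3015, 0.0000, -0.3015, 0.9045).
r_{12} = e_1·v_2 = -2.1106.
u_2 = v_2 + 2.1106·e_1 = (-2.3636, 0.0000, 0.3636, 0.9091).
‖u_2‖ = 2.5584, so e_2 = (-0.9239, 0.0000, 0.1421, 0.3553).
r_{13} = e_1·v_3 = 0.9045; r_{23} = e_2·v_3 = -0.4264.
u_3 = v_3 − 0.9045·e_1 + 0.4264·e_2 = (0.3333, -2.0000, 1.3333, 0.3333).
‖u_3‖ = 2.4495, so e_3 = (0.1361, -0.8165, 0.5443, 0.1361).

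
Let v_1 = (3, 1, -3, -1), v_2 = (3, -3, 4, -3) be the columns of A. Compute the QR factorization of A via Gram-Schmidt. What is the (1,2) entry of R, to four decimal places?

r_{12} = -0.6708

v_1 = (3, 1, -3, -1); ‖v_1‖ = 4.4721, so q_1 = (0.6708, 0.2236, -0.6708, -0.2236).
r_{12} = q_1·v_2 = -0.6708.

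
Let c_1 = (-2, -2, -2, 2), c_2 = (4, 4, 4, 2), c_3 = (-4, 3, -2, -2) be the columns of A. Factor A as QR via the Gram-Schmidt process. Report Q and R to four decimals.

Q = [[-0.5000, 0.2887, -0.5883], [-0.5000, 0.2887, 0.7845], [-0.5000, 0.2887, -0.1961], [0.5000, 0.8660, 0.0000]], R = [[4.0000, -5.0000, 0.5000], [0.0000, 5.1962, -2.5981], [0.0000, 0.0000, 5.0990]]

c_1 = (-2, -2, -2, 2); ‖c_1‖ = 4.0000, so e_1 = (-0.5000, -0.5000, -0.5000, 0.5000).
e_1·c_2 = (-0.5000)·4 + (-0.5000)·4 + (-0.5000)·4 + 0.5000·2 = -5.0000.
u_2 = c_2 + 5.0000·e_1 = (1.5000, 1.5000, 1.5000, 4.5000).
‖u_2‖ = 5.1962, so e_2 = (0.2887, 0.2887, 0.2887, 0.8660).
e_1·c_3 = (-0.5000)·(-4) + (-0.5000)·3 + (-0.5000)·(-2) + 0.5000·(-2) = 0.5000; e_2·c_3 = 0.2887·(-4) + 0.2887·3 + 0.2887·(-2) + 0.8660·(-2) = -2.5981.
u_3 = c_3 − 0.5000·e_1 + 2.5981·e_2 = (-3.0000, 4.0000, -1.0000, 0.0000).
‖u_3‖ = 5.0990, so e_3 = (-0.5883, 0.7845, -0.1961, 0.0000).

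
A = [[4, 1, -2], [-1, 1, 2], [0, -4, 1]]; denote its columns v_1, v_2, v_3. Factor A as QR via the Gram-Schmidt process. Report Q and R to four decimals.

Q = [[0.9701, 0.0704, 0.2321], [-0.2425, 0.2815, 0.9284], [0.0000, -0.9570, 0.2901]], R = [[4.1231, 0.7276, -2.4254], [0.0000, 4.1798, -0.5348], [0.0000, 0.0000, 1.6828]]

v_1 = (4, -1, 0); ‖v_1‖ = 4.1231, so q_1 = (0.9701, -0.2425, 0.0000).
q_1·v_2 = 0.9701·1 + (-0.2425)·1 + 0.0000·(-4) = 0.7276.
u_2 = v_2 − 0.7276·q_1 = (0.2941, 1.1765, -4.0000).
‖u_2‖ = 4.1798, so q_2 = (0.0704, 0.2815, -0.9570).
q_1·v_3 = 0.9701·(-2) + (-0.2425)·2 + 0.0000·1 = -2.4254; q_2·v_3 = 0.0704·(-2) + 0.2815·2 + (-0.9570)·1 = -0.5348.
u_3 = v_3 + 2.4254·q_1 + 0.5348·q_2 = (0.3906, 1.5623, 0.4882).
‖u_3‖ = 1.6828, so q_3 = (0.2321, 0.9284, 0.2901).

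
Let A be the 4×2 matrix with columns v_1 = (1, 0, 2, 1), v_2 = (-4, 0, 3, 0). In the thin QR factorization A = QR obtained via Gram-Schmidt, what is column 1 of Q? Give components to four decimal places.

e_1 = (0.4082, 0.0000, 0.8165, 0.4082)

v_1 = (1, 0, 2, 1); ‖v_1‖ = 2.4495, so e_1 = (0.4082, 0.0000, 0.8165, 0.4082).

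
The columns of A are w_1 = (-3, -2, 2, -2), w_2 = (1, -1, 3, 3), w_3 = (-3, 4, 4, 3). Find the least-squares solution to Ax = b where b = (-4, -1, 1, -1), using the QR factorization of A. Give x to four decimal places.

x = (0.8165, -0.2498, 0.2010)

e_1 = w_1/‖w_1‖ = (-3, -2, 2, -2)/4.5826 = (-0.6547, -0.4364, 0.4364, -0.4364).
r_{12} = e_1·w_2 = -0.2182.
u_2 = w_2 + 0.2182·e_1 = (0.8571, -1.0952, 3.0952, 2.9048).
‖u_2‖ = 4.4668, so e_2 = (0.1919, -0.2452, 0.6929, 0.6503).
r_{13} = e_1·w_3 = 0.6547; r_{23} = e_2·w_3 = 3.1662.
u_3 = w_3 − 0.6547·e_1 − 3.1662·e_2 = (-3.1790, 5.0621, 1.5203, 1.2267).
‖u_3‖ = 6.2886, so e_3 = (-0.5055, 0.8050, 0.2418, 0.1951).
Qᵀb = (3.9279, -0.4797, 1.2638).
Back-substitute: x_3 = 1.2638/6.2886 = 0.2010.
x_2 = (-0.4797 − 3.1662·0.2010)/4.4668 = -0.2498.
x_1 = (3.9279 + 0.2182·(-0.2498) − 0.6547·0.2010)/4.5826 = 0.8165.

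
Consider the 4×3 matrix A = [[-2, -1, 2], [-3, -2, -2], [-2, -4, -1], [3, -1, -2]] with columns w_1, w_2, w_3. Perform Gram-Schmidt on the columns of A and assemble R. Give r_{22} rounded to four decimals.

w_1 = (-2, -3, -2, 3); ‖w_1‖ = 5.0990, so e_1 = (-0.3922, -0.5883, -0.3922, 0.5883).
e_1·w_2 = (-0.3922)·(-1) + (-0.5883)·(-2) + (-0.3922)·(-4) + 0.5883·(-1) = 2.5495.
u_2 = w_2 − 2.5495·e_1 = (0.0000, -0.5000, -3.0000, -2.5000).
r_{22} = ‖u_2‖ = 3.9370.

r_{22} = 3.9370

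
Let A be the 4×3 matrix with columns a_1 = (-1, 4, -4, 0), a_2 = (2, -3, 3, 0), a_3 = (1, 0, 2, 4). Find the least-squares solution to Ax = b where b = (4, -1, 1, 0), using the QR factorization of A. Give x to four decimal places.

a_1 = (-1, 4, -4, 0); ‖a_1‖ = 5.7446, so q_1 = (-0.1741, 0.6963, -0.6963, 0.0000).
q_1·a_2 = (-0.1741)·2 + 0.6963·(-3) + (-0.6963)·3 + 0.0000·0 = -4.5260.
u_2 = a_2 + 4.5260·q_1 = (1.2121, 0.1515, -0.1515, 0.0000).
‖u_2‖ = 1.2309, so q_2 = (0.9847, 0.1231, -0.1231, 0.0000).
q_1·a_3 = (-0.1741)·1 + 0.6963·0 + (-0.6963)·2 + 0.0000·4 = -1.5667; q_2·a_3 = 0.9847·1 + 0.1231·0 + (-0.1231)·2 + 0.0000·4 = 0.7385.
u_3 = a_3 + 1.5667·q_1 − 0.7385·q_2 = (0.0000, 1.0000, 1.0000, 4.0000).
‖u_3‖ = 4.2426, so q_3 = (0.0000, 0.2357, 0.2357, 0.9428).
Qᵀb = (-2.0889, 3.6927, 0.0000).
Back-substitute: x_3 = 0.0000/4.2426 = 0.0000.
x_2 = (3.6927 − 0.7385·0.0000)/1.2309 = 3.0000.
x_1 = (-2.0889 + 4.5260·3.0000 + 1.5667·0.0000)/5.7446 = 2.0000.

x = (2.0000, 3.0000, 0.0000)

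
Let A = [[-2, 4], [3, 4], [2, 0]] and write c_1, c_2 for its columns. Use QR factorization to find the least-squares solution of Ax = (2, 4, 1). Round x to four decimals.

x = (0.4242, 0.6970)

c_1 = (-2, 3, 2); ‖c_1‖ = 4.1231, so q_1 = (-0.4851, 0.7276, 0.4851).
q_1·c_2 = (-0.4851)·4 + 0.7276·4 + 0.4851·0 = 0.9701.
u_2 = c_2 − 0.9701·q_1 = (4.4706, 3.2941, -0.4706).
‖u_2‖ = 5.5730, so q_2 = (0.8022, 0.5911, -0.0844).
Qᵀb = (2.4254, 3.8842).
Back-substitute: x_2 = 3.8842/5.5730 = 0.6970.
x_1 = (2.4254 − 0.9701·0.6970)/4.1231 = 0.4242.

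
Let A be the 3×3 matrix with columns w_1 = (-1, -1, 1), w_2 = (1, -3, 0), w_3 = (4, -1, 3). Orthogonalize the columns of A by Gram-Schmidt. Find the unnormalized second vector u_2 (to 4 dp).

w_1 = (-1, -1, 1); ‖w_1‖ = 1.7321, so q_1 = (-0.5774, -0.5774, 0.5774).
q_1·w_2 = (-0.5774)·1 + (-0.5774)·(-3) + 0.5774·0 = 1.1547.
u_2 = w_2 − 1.1547·q_1 = (1.6667, -2.3333, -0.6667).

u_2 = (1.6667, -2.3333, -0.6667)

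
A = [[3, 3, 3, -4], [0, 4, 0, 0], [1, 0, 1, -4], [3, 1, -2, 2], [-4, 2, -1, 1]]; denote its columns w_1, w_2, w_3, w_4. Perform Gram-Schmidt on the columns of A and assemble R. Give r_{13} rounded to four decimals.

w_1 = (3, 0, 1, 3, -4); ‖w_1‖ = 5.9161, so q_1 = (0.5071, 0.0000, 0.1690, 0.5071, -0.6761).
r_{13} = q_1·w_3 = 1.3522.

r_{13} = 1.3522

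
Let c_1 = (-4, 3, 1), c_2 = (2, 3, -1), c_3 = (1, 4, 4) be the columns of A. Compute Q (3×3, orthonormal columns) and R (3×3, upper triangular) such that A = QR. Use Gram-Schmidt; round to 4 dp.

Q = [[-0.7845, 0.5345, 0.3145], [0.5883, 0.8018, 0.1048], [0.1961, -0.2673, 0.9435]], R = [[5.0990, 0.0000, 2.3534], [0.0000, 3.7417, 2.6726], [0.0000, 0.0000, 4.5076]]

c_1 = (-4, 3, 1); ‖c_1‖ = 5.0990, so e_1 = (-0.7845, 0.5883, 0.1961).
e_1·c_2 = (-0.7845)·2 + 0.5883·3 + 0.1961·(-1) = 0.0000.
u_2 = c_2 + 0.0000·e_1 = (2.0000, 3.0000, -1.0000).
‖u_2‖ = 3.7417, so e_2 = (0.5345, 0.8018, -0.2673).
e_1·c_3 = (-0.7845)·1 + 0.5883·4 + 0.1961·4 = 2.3534; e_2·c_3 = 0.5345·1 + 0.8018·4 + (-0.2673)·4 = 2.6726.
u_3 = c_3 − 2.3534·e_1 − 2.6726·e_2 = (1.4176, 0.4725, 4.2527).
‖u_3‖ = 4.5076, so e_3 = (0.3145, 0.1048, 0.9435).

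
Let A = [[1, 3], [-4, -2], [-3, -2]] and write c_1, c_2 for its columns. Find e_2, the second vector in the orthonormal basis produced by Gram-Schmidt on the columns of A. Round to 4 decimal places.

c_1 = (1, -4, -3); ‖c_1‖ = 5.0990, so e_1 = (0.1961, -0.7845, -0.5883).
e_1·c_2 = 0.1961·3 + (-0.7845)·(-2) + (-0.5883)·(-2) = 3.3340.
u_2 = c_2 − 3.3340·e_1 = (2.3462, 0.6154, -0.0385).
‖u_2‖ = 2.4258, so e_2 = (0.9672, 0.2537, -0.0159).

e_2 = (0.9672, 0.2537, -0.0159)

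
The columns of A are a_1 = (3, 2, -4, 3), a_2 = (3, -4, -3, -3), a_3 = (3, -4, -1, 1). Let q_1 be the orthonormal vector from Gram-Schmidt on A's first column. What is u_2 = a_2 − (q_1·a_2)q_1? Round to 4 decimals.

u_2 = (2.6842, -4.2105, -2.5789, -3.3158)

q_1 = a_1/‖a_1‖ = (3, 2, -4, 3)/6.1644 = (0.4867, 0.3244, -0.6489, 0.4867).
r_{12} = q_1·a_2 = 0.6489.
u_2 = a_2 − 0.6489·q_1 = (2.6842, -4.2105, -2.5789, -3.3158).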